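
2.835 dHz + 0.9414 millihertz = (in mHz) 284.4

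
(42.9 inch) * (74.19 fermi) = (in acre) 1.998e-17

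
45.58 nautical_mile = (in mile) 52.45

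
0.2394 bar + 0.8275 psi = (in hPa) 296.5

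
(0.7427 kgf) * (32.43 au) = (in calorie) 8.445e+12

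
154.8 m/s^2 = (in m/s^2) 154.8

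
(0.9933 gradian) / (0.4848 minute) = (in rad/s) 0.0005364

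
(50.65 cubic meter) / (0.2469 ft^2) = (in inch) 8.694e+04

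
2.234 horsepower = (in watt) 1666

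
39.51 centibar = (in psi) 5.73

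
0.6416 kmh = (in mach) 0.0005234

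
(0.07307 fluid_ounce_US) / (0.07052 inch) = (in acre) 2.981e-07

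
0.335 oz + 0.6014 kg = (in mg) 6.109e+05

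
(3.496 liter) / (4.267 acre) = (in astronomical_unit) 1.353e-18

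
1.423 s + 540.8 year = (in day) 1.974e+05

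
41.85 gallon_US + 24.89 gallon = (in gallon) 66.74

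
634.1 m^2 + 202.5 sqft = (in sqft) 7028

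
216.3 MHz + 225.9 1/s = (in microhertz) 2.163e+14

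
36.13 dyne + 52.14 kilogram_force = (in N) 511.3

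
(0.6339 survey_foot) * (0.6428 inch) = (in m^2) 0.003155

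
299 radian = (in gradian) 1.903e+04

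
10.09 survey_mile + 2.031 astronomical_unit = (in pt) 8.613e+14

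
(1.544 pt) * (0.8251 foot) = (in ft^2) 0.001474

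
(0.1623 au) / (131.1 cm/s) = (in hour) 5.144e+06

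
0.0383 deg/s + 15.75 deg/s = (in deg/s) 15.79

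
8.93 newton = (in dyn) 8.93e+05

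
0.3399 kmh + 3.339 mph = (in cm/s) 158.7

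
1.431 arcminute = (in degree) 0.02385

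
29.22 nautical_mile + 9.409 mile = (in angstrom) 6.926e+14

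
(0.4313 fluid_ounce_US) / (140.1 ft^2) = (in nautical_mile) 5.291e-10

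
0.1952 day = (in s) 1.687e+04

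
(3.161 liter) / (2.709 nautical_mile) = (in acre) 1.557e-10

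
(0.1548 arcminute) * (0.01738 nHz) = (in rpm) 7.473e-15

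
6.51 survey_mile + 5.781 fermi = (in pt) 2.97e+07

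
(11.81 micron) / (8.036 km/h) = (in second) 5.291e-06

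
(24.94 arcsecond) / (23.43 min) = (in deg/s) 4.928e-06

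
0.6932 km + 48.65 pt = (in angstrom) 6.932e+12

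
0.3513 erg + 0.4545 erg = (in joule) 8.058e-08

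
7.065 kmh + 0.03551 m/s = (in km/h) 7.193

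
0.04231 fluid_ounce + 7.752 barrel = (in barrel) 7.752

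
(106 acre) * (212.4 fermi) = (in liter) 9.111e-05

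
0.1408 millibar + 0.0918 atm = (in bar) 0.09316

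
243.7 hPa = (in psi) 3.535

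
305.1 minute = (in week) 0.03027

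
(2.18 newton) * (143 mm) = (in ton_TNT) 7.451e-11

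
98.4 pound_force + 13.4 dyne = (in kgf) 44.63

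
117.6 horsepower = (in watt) 8.769e+04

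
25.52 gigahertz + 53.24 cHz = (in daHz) 2.552e+09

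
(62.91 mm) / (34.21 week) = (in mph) 6.802e-09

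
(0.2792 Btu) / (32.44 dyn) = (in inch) 3.575e+07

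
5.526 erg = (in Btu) 5.238e-10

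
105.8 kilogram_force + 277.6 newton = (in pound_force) 295.7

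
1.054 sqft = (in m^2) 0.09792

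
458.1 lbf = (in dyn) 2.038e+08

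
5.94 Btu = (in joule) 6267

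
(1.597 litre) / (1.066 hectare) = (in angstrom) 1498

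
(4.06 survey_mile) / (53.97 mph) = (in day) 0.003134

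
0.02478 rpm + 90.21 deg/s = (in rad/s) 1.577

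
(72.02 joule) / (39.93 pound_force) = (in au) 2.71e-12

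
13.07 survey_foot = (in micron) 3.984e+06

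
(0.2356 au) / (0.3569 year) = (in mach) 9.197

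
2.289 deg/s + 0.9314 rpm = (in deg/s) 7.877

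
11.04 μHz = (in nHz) 1.104e+04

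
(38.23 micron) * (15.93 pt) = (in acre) 5.309e-11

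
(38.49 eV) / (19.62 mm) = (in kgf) 3.205e-17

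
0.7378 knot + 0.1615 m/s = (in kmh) 1.948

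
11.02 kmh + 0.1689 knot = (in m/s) 3.148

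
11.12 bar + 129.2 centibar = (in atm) 12.25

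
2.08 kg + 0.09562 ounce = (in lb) 4.592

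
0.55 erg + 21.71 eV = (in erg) 0.55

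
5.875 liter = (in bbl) 0.03695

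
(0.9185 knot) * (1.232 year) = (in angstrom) 1.836e+17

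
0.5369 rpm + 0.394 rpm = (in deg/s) 5.585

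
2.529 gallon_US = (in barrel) 0.06021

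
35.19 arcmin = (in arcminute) 35.19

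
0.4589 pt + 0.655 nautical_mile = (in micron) 1.213e+09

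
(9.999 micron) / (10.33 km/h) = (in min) 5.808e-08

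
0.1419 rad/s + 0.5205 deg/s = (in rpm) 1.442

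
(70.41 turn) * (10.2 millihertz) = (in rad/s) 4.512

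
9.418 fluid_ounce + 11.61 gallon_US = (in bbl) 0.2782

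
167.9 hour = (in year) 0.01917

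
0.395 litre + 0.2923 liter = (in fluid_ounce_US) 23.24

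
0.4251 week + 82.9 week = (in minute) 8.399e+05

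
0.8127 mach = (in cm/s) 2.767e+04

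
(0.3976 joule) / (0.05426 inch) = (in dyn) 2.885e+07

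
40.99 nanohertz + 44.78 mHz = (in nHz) 4.478e+07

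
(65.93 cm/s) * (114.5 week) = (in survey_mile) 2.837e+04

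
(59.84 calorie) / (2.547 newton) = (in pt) 2.786e+05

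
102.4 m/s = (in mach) 0.3007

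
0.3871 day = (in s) 3.345e+04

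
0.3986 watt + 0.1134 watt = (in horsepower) 0.0006866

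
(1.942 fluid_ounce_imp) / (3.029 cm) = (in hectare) 1.822e-07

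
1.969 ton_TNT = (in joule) 8.238e+09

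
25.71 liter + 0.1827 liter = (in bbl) 0.1629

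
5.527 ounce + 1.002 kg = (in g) 1159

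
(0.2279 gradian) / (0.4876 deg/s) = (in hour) 0.0001168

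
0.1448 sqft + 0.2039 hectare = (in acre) 0.5039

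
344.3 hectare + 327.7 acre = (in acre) 1178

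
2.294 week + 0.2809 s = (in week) 2.294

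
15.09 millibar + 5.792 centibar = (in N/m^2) 7301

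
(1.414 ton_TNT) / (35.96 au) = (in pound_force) 0.0002472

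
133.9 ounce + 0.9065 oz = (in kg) 3.822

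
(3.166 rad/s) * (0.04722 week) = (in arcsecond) 1.865e+10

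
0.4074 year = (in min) 2.141e+05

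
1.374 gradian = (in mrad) 21.58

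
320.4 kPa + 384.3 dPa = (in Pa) 3.204e+05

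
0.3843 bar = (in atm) 0.3793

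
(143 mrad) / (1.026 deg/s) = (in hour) 0.002218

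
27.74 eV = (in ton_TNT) 1.062e-27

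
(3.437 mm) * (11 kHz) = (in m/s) 37.81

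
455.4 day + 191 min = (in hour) 1.093e+04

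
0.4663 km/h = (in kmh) 0.4663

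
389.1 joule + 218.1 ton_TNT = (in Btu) 8.649e+08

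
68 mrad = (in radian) 0.068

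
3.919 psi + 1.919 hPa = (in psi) 3.947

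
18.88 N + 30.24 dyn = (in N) 18.88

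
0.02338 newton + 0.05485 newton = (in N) 0.07823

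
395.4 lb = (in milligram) 1.794e+08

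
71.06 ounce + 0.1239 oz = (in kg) 2.018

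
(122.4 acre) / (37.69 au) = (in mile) 5.459e-11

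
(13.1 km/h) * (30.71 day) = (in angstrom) 9.655e+16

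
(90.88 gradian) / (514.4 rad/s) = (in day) 3.212e-08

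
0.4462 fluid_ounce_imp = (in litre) 0.01268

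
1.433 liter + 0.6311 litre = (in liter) 2.064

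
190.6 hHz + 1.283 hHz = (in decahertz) 1919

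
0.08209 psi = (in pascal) 566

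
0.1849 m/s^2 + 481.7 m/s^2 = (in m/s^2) 481.9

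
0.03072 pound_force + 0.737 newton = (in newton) 0.8736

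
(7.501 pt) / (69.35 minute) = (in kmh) 2.289e-06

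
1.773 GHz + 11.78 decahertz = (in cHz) 1.773e+11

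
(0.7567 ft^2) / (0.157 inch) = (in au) 1.178e-10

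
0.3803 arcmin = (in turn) 1.761e-05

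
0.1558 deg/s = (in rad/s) 0.002719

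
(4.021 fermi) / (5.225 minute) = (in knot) 2.493e-17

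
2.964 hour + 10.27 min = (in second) 1.129e+04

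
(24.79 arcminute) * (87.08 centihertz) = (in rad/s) 0.006279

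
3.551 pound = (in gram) 1611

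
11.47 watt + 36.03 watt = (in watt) 47.5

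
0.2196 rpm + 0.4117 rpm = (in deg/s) 3.788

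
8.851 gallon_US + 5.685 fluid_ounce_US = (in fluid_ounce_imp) 1185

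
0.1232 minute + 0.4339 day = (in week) 0.062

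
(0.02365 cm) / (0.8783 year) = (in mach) 2.508e-14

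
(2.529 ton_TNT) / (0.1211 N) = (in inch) 3.44e+12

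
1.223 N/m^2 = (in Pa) 1.223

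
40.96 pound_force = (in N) 182.2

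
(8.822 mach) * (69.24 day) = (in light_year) 1.899e-06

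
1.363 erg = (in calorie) 3.258e-08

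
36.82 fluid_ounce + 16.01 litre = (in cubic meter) 0.0171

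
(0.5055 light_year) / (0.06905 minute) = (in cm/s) 1.154e+17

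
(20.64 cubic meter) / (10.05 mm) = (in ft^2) 2.211e+04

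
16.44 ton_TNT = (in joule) 6.878e+10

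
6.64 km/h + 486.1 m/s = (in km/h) 1757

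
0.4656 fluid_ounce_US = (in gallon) 0.003637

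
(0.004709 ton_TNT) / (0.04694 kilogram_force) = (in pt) 1.213e+11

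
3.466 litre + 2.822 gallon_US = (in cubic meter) 0.01415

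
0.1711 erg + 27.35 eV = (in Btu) 1.622e-11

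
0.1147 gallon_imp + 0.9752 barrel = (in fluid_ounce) 5260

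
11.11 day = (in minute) 1.6e+04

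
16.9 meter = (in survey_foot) 55.45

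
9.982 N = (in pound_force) 2.244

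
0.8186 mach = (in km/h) 1003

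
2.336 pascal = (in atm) 2.305e-05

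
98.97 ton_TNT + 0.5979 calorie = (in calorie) 9.897e+10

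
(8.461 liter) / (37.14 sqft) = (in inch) 0.09654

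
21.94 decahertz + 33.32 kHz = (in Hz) 3.354e+04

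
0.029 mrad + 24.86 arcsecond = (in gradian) 0.009519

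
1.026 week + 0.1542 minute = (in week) 1.026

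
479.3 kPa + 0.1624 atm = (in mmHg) 3718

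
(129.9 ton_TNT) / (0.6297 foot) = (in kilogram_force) 2.888e+11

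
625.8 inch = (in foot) 52.15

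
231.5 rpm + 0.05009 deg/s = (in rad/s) 24.24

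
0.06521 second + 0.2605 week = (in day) 1.824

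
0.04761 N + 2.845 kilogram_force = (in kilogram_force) 2.85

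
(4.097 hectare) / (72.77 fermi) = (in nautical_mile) 3.04e+14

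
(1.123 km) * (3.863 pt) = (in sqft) 16.47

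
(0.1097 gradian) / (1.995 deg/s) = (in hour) 1.375e-05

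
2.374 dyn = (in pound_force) 5.337e-06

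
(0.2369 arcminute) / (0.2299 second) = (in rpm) 0.002862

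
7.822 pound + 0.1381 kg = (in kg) 3.686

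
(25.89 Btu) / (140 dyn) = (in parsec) 6.323e-10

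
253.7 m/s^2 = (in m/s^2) 253.7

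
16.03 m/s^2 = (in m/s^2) 16.03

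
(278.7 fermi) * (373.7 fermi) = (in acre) 2.574e-29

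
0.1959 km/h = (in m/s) 0.05442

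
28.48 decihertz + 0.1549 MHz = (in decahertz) 1.549e+04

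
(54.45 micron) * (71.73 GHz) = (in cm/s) 3.906e+08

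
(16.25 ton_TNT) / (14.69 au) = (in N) 0.03094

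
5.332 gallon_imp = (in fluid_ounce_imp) 853.1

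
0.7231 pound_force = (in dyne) 3.217e+05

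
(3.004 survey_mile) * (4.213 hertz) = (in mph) 4.556e+04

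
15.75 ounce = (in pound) 0.9844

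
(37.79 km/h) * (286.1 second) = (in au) 2.008e-08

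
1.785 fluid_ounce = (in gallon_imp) 0.01161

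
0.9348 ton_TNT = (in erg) 3.911e+16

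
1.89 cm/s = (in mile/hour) 0.04228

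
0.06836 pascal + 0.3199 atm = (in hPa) 324.1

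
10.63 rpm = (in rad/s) 1.113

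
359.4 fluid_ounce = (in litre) 10.63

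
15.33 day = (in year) 0.042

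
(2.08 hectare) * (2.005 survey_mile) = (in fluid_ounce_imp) 2.362e+12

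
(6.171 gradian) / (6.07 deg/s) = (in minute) 0.01525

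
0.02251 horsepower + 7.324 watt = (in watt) 24.11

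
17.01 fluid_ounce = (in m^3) 0.000503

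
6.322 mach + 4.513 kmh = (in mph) 4818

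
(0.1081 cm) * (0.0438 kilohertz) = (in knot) 0.09204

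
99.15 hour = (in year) 0.01132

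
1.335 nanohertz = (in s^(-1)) 1.335e-09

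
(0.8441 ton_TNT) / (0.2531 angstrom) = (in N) 1.395e+20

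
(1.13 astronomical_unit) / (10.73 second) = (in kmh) 5.672e+10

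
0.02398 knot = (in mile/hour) 0.0276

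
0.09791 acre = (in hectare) 0.03962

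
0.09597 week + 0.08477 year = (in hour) 758.7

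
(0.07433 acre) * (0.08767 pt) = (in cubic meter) 0.009303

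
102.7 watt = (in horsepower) 0.1377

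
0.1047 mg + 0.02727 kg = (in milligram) 2.727e+04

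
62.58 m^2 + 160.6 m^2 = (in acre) 0.05515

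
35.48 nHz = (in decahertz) 3.548e-09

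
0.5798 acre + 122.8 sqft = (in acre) 0.5826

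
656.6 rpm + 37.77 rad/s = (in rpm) 1017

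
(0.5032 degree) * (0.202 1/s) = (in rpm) 0.01694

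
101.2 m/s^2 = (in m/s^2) 101.2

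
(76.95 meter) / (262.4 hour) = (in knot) 0.0001583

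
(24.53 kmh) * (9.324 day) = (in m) 5.489e+06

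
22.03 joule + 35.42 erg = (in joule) 22.03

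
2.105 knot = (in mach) 0.00318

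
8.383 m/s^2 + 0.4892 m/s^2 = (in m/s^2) 8.872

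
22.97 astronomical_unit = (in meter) 3.436e+12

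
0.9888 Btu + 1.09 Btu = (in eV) 1.369e+22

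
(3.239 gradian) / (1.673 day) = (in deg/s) 2.017e-05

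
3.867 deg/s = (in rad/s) 0.06749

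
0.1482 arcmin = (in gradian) 0.002744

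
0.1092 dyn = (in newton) 1.092e-06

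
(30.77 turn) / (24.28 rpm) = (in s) 76.04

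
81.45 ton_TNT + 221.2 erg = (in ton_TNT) 81.45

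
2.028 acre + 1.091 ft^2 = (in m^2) 8207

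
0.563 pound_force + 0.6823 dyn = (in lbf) 0.563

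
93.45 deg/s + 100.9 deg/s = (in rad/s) 3.392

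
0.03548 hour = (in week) 0.0002112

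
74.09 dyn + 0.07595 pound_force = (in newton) 0.3386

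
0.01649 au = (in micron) 2.467e+15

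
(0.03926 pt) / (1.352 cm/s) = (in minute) 1.707e-05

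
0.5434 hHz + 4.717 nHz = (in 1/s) 54.34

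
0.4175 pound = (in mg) 1.894e+05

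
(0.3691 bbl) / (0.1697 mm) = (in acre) 0.08545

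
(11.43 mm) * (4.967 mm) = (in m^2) 5.677e-05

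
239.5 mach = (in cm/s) 8.155e+06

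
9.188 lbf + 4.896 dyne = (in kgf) 4.168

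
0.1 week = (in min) 1008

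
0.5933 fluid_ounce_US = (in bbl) 0.0001104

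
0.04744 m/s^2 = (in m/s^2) 0.04744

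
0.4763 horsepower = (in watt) 355.2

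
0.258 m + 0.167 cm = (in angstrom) 2.597e+09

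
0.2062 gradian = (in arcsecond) 668.1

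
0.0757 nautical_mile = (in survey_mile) 0.08711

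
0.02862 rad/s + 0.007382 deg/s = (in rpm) 0.2745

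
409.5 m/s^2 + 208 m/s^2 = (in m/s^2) 617.5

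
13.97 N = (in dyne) 1.397e+06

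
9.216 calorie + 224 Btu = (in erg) 2.364e+12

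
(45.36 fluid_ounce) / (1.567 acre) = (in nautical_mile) 1.142e-10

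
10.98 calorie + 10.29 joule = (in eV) 3.51e+20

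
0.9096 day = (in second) 7.859e+04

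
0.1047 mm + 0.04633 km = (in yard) 50.67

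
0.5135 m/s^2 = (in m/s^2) 0.5135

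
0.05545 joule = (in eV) 3.461e+17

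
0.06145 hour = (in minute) 3.687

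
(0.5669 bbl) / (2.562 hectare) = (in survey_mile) 2.186e-09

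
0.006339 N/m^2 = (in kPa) 6.339e-06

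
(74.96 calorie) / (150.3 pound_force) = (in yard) 0.513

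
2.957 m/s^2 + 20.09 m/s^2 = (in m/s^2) 23.05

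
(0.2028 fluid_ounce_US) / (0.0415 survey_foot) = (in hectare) 4.741e-08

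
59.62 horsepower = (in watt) 4.446e+04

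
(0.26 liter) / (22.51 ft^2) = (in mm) 0.1243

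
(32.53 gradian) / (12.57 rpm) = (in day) 4.493e-06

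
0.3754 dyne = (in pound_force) 8.439e-07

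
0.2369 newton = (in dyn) 2.369e+04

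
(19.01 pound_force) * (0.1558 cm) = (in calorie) 0.03149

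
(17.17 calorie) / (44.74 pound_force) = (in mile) 0.0002243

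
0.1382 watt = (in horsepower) 0.0001853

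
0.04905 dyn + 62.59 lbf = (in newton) 278.4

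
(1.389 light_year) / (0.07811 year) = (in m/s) 5.335e+09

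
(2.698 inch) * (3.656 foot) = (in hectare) 7.637e-06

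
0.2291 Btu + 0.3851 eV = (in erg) 2.417e+09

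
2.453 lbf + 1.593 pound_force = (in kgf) 1.835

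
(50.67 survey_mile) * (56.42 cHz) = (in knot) 8.943e+04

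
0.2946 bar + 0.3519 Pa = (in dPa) 2.946e+05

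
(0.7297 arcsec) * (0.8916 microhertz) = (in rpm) 3.012e-11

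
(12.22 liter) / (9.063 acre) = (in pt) 0.0009445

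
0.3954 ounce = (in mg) 1.121e+04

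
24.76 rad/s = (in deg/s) 1419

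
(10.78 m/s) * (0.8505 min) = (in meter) 550.1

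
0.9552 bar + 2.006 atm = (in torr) 2241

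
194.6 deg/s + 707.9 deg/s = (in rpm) 150.4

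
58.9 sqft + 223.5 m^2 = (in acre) 0.05658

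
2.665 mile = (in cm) 4.289e+05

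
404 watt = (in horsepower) 0.5418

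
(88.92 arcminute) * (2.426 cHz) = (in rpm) 0.005992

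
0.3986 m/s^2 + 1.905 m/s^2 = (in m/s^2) 2.304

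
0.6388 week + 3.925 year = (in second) 1.242e+08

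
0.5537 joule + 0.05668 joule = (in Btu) 0.0005785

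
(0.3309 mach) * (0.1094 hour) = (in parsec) 1.438e-12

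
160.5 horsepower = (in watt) 1.197e+05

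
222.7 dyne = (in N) 0.002227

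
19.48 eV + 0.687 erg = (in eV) 4.288e+11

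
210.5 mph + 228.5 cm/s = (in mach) 0.2831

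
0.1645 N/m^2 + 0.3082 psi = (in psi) 0.3082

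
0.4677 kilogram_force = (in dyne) 4.587e+05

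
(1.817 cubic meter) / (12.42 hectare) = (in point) 0.04147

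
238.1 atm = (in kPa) 2.413e+04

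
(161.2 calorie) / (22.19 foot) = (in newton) 99.72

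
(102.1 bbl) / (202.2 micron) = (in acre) 19.84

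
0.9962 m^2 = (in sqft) 10.72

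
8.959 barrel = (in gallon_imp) 313.3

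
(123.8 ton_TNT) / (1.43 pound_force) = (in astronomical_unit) 0.5443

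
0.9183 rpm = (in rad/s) 0.09616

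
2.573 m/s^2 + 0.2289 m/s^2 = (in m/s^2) 2.802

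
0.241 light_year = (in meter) 2.28e+15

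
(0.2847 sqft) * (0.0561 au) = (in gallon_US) 5.864e+10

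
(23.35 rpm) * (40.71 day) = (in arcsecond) 1.774e+12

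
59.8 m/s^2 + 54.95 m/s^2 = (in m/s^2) 114.8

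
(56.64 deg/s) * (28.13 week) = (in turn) 2.677e+06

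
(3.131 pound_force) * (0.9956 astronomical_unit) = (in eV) 1.295e+31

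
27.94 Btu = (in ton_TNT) 7.045e-06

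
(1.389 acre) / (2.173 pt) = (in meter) 7.333e+06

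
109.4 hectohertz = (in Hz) 1.094e+04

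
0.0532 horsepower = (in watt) 39.67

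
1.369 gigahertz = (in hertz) 1.369e+09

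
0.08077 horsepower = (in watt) 60.23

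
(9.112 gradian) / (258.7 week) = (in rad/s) 9.148e-10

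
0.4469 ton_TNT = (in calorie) 4.469e+08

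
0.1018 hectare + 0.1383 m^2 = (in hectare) 0.1018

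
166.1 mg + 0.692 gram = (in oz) 0.03027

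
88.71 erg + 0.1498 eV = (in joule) 8.871e-06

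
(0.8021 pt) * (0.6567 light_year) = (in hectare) 1.758e+08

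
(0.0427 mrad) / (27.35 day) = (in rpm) 1.726e-10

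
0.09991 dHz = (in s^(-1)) 0.009991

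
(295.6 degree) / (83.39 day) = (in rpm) 6.838e-06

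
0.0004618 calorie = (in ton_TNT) 4.618e-13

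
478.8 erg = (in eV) 2.988e+14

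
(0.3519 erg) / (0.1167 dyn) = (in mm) 30.15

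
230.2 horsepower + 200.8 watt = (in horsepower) 230.5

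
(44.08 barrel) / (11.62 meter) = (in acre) 0.000149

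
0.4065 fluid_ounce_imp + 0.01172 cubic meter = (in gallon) 3.099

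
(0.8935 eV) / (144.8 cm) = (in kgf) 1.008e-20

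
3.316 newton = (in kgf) 0.3381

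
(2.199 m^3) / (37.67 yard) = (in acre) 1.578e-05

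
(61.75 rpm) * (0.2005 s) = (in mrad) 1297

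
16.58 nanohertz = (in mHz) 1.658e-05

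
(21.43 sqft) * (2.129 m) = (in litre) 4239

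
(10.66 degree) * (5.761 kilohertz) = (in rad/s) 1072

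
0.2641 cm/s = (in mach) 7.756e-06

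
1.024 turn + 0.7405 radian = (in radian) 7.174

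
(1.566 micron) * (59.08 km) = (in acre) 2.286e-05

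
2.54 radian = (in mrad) 2540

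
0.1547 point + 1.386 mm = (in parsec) 4.669e-20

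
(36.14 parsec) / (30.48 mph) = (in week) 1.353e+11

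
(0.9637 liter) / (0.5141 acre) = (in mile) 2.878e-10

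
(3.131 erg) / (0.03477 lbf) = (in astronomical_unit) 1.353e-17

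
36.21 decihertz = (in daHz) 0.3621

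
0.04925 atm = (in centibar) 4.99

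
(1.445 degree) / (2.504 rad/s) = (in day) 1.166e-07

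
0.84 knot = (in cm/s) 43.21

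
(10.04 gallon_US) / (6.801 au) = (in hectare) 3.735e-18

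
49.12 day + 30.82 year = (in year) 30.95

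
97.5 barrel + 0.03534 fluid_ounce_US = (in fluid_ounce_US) 5.242e+05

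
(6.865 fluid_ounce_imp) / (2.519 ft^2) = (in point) 2.363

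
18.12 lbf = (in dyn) 8.06e+06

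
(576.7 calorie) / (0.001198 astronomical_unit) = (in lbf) 3.027e-06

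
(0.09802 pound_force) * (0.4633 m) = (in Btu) 0.0001915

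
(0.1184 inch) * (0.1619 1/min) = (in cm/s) 0.0008115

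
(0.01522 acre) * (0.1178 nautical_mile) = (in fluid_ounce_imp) 4.729e+08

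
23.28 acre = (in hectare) 9.421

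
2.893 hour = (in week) 0.01722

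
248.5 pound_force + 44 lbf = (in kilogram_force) 132.7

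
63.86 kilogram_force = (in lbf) 140.8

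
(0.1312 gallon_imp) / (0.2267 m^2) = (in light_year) 2.781e-19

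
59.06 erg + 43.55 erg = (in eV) 6.404e+13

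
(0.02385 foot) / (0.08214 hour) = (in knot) 4.779e-05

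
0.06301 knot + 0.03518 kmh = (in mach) 0.0001239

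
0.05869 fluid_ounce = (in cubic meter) 1.736e-06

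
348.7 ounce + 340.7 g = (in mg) 1.023e+07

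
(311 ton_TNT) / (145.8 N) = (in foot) 2.928e+10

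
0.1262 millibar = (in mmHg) 0.09466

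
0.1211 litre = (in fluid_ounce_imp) 4.262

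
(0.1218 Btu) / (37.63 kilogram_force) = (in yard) 0.3808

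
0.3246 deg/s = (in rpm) 0.0541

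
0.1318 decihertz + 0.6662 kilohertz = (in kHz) 0.6662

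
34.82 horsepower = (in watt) 2.597e+04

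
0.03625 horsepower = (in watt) 27.03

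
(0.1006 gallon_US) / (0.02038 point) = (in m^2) 52.97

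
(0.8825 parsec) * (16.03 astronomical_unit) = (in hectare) 6.53e+24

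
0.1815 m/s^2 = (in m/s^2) 0.1815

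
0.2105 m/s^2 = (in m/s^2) 0.2105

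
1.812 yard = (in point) 4697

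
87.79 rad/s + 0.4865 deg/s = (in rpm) 838.4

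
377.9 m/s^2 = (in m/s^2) 377.9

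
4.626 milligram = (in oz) 0.0001632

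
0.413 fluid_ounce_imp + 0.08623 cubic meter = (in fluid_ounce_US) 2916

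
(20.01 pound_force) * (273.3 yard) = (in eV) 1.388e+23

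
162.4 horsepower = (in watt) 1.211e+05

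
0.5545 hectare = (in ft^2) 5.969e+04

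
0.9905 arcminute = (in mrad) 0.2881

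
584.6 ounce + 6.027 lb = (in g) 1.931e+04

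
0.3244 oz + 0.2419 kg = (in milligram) 2.511e+05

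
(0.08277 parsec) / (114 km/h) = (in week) 1.334e+08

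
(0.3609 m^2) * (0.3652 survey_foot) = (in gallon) 10.61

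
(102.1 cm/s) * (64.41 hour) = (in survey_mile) 147.1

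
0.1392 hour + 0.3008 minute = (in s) 519.2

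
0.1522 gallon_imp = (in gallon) 0.1828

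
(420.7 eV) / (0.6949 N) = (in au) 6.484e-28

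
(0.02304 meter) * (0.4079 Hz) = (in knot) 0.01827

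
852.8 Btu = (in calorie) 2.15e+05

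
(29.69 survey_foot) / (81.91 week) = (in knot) 3.551e-07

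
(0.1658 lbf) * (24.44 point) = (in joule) 0.006359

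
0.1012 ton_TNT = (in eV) 2.643e+27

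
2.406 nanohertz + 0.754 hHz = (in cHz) 7540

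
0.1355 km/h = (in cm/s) 3.764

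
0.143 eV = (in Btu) 2.172e-23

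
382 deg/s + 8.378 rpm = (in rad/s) 7.544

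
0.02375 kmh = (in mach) 1.938e-05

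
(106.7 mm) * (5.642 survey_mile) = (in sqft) 1.043e+04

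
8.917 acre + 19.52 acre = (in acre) 28.44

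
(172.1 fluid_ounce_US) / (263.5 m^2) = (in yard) 2.112e-05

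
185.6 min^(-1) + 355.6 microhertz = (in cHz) 309.4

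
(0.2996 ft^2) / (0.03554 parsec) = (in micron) 2.538e-11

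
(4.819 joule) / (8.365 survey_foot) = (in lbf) 0.4249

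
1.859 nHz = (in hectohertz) 1.859e-11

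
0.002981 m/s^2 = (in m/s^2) 0.002981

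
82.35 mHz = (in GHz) 8.235e-11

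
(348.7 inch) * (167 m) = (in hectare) 0.1479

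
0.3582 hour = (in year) 4.089e-05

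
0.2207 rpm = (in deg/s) 1.324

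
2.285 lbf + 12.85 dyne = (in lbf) 2.285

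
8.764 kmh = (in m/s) 2.434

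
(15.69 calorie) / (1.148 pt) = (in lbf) 3.644e+04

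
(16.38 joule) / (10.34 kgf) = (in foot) 0.53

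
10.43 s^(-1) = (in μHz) 1.043e+07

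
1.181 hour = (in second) 4252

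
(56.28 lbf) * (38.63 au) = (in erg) 1.447e+22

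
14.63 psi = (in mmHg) 756.6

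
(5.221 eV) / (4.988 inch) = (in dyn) 6.602e-13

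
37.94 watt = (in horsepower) 0.05088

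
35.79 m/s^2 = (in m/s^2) 35.79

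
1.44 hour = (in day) 0.06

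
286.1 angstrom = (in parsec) 9.272e-25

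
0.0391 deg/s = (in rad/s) 0.0006824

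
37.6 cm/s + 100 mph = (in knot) 87.63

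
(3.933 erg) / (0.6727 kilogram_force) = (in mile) 3.705e-11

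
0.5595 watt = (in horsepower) 0.0007503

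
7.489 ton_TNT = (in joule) 3.133e+10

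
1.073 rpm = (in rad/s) 0.1124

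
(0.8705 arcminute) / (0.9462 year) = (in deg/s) 4.862e-10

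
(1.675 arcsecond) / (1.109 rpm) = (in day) 8.093e-10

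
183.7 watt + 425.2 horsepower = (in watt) 3.173e+05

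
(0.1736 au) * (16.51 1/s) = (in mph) 9.591e+11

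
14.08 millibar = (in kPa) 1.408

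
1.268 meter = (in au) 8.476e-12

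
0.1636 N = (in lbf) 0.03678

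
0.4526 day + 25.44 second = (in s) 3.913e+04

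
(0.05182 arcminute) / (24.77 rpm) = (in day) 6.726e-11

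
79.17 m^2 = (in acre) 0.01956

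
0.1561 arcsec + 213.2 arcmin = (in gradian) 3.948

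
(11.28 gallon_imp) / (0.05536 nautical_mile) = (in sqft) 0.005384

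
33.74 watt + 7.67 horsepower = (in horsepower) 7.715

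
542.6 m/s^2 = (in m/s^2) 542.6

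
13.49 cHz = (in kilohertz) 0.0001349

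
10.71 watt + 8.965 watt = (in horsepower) 0.02638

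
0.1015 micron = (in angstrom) 1015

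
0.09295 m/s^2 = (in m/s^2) 0.09295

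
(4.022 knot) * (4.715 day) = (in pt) 2.389e+09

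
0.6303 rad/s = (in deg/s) 36.11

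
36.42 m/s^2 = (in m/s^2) 36.42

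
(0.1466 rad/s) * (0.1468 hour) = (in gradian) 4932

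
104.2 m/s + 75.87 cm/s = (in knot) 204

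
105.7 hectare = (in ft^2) 1.138e+07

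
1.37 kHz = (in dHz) 1.37e+04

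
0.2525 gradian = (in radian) 0.003966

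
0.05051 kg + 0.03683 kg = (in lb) 0.1926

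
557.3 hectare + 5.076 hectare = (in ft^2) 6.053e+07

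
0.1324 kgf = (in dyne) 1.298e+05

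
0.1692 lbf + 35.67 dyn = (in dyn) 7.53e+04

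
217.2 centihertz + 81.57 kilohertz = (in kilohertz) 81.57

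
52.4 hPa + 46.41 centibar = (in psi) 7.491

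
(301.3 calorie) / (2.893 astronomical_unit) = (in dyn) 0.0002913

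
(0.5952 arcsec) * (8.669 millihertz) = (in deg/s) 1.433e-06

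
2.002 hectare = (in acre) 4.947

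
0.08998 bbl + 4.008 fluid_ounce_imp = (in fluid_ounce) 487.6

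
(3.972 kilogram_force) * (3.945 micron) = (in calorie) 3.673e-05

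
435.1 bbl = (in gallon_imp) 1.522e+04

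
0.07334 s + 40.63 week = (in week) 40.63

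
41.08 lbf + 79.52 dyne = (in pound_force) 41.08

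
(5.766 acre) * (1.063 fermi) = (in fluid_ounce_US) 8.387e-07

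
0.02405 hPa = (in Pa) 2.405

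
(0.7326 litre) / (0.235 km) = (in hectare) 3.117e-10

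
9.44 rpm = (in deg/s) 56.64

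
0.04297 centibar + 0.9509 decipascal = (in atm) 0.000425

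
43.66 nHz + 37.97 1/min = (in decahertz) 0.06328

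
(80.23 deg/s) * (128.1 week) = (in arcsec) 2.238e+13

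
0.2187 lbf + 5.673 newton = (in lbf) 1.494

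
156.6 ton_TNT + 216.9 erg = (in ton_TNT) 156.6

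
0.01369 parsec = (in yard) 4.62e+14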